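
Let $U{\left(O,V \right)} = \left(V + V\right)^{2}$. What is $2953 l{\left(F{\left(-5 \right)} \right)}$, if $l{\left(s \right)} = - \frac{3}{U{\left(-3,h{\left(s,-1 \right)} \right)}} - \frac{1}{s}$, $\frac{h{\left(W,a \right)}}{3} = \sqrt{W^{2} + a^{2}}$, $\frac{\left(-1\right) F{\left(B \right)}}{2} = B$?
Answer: $- \frac{1804283}{6060} \approx -297.74$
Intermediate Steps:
$F{\left(B \right)} = - 2 B$
$h{\left(W,a \right)} = 3 \sqrt{W^{2} + a^{2}}$
$U{\left(O,V \right)} = 4 V^{2}$ ($U{\left(O,V \right)} = \left(2 V\right)^{2} = 4 V^{2}$)
$l{\left(s \right)} = - \frac{1}{s} - \frac{3}{36 + 36 s^{2}}$ ($l{\left(s \right)} = - \frac{3}{4 \left(3 \sqrt{s^{2} + \left(-1\right)^{2}}\right)^{2}} - \frac{1}{s} = - \frac{3}{4 \left(3 \sqrt{s^{2} + 1}\right)^{2}} - \frac{1}{s} = - \frac{3}{4 \left(3 \sqrt{1 + s^{2}}\right)^{2}} - \frac{1}{s} = - \frac{3}{4 \left(9 + 9 s^{2}\right)} - \frac{1}{s} = - \frac{3}{36 + 36 s^{2}} - \frac{1}{s} = - \frac{1}{s} - \frac{3}{36 + 36 s^{2}}$)
$2953 l{\left(F{\left(-5 \right)} \right)} = 2953 \frac{-1 - \left(\left(-2\right) \left(-5\right)\right)^{2} - \frac{\left(-2\right) \left(-5\right)}{12}}{\left(-2\right) \left(-5\right) \left(1 + \left(\left(-2\right) \left(-5\right)\right)^{2}\right)} = 2953 \frac{-1 - 10^{2} - \frac{5}{6}}{10 \left(1 + 10^{2}\right)} = 2953 \frac{-1 - 100 - \frac{5}{6}}{10 \left(1 + 100\right)} = 2953 \frac{-1 - 100 - \frac{5}{6}}{10 \cdot 101} = 2953 \cdot \frac{1}{10} \cdot \frac{1}{101} \left(- \frac{611}{6}\right) = 2953 \left(- \frac{611}{6060}\right) = - \frac{1804283}{6060}$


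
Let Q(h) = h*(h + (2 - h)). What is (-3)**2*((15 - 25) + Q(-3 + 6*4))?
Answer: 288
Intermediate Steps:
Q(h) = 2*h (Q(h) = h*2 = 2*h)
(-3)**2*((15 - 25) + Q(-3 + 6*4)) = (-3)**2*((15 - 25) + 2*(-3 + 6*4)) = 9*(-10 + 2*(-3 + 24)) = 9*(-10 + 2*21) = 9*(-10 + 42) = 9*32 = 288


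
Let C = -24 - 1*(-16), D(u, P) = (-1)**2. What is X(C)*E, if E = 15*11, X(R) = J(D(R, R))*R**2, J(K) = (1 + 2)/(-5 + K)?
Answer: -7920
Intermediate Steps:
D(u, P) = 1
J(K) = 3/(-5 + K)
C = -8 (C = -24 + 16 = -8)
X(R) = -3*R**2/4 (X(R) = (3/(-5 + 1))*R**2 = (3/(-4))*R**2 = (3*(-1/4))*R**2 = -3*R**2/4)
E = 165
X(C)*E = -3/4*(-8)**2*165 = -3/4*64*165 = -48*165 = -7920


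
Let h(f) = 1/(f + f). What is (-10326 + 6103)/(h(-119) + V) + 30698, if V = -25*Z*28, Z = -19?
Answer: 97170413428/3165399 ≈ 30698.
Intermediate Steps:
h(f) = 1/(2*f)
V = 13300 (V = -25*(-19)*28 = 475*28 = 13300)
(-10326 + 6103)/(h(-119) + V) + 30698 = (-10326 + 6103)/((½)/(-119) + 13300) + 30698 = -4223/((½)*(-1/119) + 13300) + 30698 = -4223/(-1/238 + 13300) + 30698 = -4223/3165399/238 + 30698 = -4223*238/3165399 + 30698 = -1005074/3165399 + 30698 = 97170413428/3165399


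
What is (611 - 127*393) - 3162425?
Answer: -3211725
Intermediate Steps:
(611 - 127*393) - 3162425 = (611 - 49911) - 3162425 = -49300 - 3162425 = -3211725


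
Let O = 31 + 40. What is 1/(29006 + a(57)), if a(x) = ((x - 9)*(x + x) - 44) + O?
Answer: 1/34505 ≈ 2.8981e-5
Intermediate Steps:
O = 71
a(x) = 27 + 2*x*(-9 + x) (a(x) = ((x - 9)*(x + x) - 44) + 71 = ((-9 + x)*(2*x) - 44) + 71 = (2*x*(-9 + x) - 44) + 71 = (-44 + 2*x*(-9 + x)) + 71 = 27 + 2*x*(-9 + x))
1/(29006 + a(57)) = 1/(29006 + (27 - 18*57 + 2*57²)) = 1/(29006 + (27 - 1026 + 2*3249)) = 1/(29006 + (27 - 1026 + 6498)) = 1/(29006 + 5499) = 1/34505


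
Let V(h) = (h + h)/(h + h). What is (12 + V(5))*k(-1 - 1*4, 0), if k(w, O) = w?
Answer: -65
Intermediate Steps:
V(h) = 1 (V(h) = (2*h)/((2*h)) = (2*h)*(1/(2*h)) = 1)
(12 + V(5))*k(-1 - 1*4, 0) = (12 + 1)*(-1 - 1*4) = 13*(-1 - 4) = 13*(-5) = -65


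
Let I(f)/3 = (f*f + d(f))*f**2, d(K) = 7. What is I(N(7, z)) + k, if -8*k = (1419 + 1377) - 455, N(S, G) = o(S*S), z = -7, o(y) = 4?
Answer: 6491/8 ≈ 811.38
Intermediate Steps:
N(S, G) = 4
k = -2341/8 (k = -((1419 + 1377) - 455)/8 = -(2796 - 455)/8 = -1/8*2341 = -2341/8 ≈ -292.63)
I(f) = 3*f**2*(7 + f**2) (I(f) = 3*((f*f + 7)*f**2) = 3*((f**2 + 7)*f**2) = 3*((7 + f**2)*f**2) = 3*(f**2*(7 + f**2)) = 3*f**2*(7 + f**2))
I(N(7, z)) + k = 3*4**2*(7 + 4**2) - 2341/8 = 3*16*(7 + 16) - 2341/8 = 3*16*23 - 2341/8 = 1104 - 2341/8 = 6491/8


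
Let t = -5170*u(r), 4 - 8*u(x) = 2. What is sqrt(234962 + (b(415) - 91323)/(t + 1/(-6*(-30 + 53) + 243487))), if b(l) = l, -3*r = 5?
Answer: sqrt(93005330246578103188170)/629057163 ≈ 484.80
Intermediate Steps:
r = -5/3 (r = -1/3*5 = -5/3 ≈ -1.6667)
u(x) = 1/4 (u(x) = 1/2 - 1/8*2 = 1/2 - 1/4 = 1/4)
t = -2585/2 (t = -5170*1/4 = -2585/2 ≈ -1292.5)
sqrt(234962 + (b(415) - 91323)/(t + 1/(-6*(-30 + 53) + 243487))) = sqrt(234962 + (415 - 91323)/(-2585/2 + 1/(-6*(-30 + 53) + 243487))) = sqrt(234962 - 90908/(-2585/2 + 1/(-6*23 + 243487))) = sqrt(234962 - 90908/(-2585/2 + 1/(-138 + 243487))) = sqrt(234962 - 90908/(-2585/2 + 1/243349)) = sqrt(234962 - 90908/(-629057163/486698)) = sqrt(234962 - 90908*(-486698/629057163)) = sqrt(234962 + 44244741784/629057163) = sqrt(147848773874590/629057163) = sqrt(93005330246578103188170)/629057163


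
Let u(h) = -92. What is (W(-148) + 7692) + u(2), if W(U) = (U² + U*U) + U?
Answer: 51260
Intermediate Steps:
W(U) = U + 2*U² (W(U) = (U² + U²) + U = 2*U² + U = U + 2*U²)
(W(-148) + 7692) + u(2) = (-148*(1 + 2*(-148)) + 7692) - 92 = (-148*(1 - 296) + 7692) - 92 = (-148*(-295) + 7692) - 92 = (43660 + 7692) - 92 = 51352 - 92 = 51260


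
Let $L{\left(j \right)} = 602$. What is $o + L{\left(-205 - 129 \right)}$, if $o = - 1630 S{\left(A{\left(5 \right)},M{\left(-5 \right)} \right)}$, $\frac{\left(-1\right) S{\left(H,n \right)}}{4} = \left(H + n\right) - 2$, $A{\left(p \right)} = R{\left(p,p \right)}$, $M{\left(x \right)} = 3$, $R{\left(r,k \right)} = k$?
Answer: $39722$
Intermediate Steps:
$A{\left(p \right)} = p$
$S{\left(H,n \right)} = 8 - 4 H - 4 n$ ($S{\left(H,n \right)} = - 4 \left(\left(H + n\right) - 2\right) = - 4 \left(-2 + H + n\right) = 8 - 4 H - 4 n$)
$o = 39120$ ($o = - 1630 \left(8 - 20 - 12\right) = \left(-1630\right) \left(-24\right) = 39120$)
$o + L{\left(-205 - 129 \right)} = 39120 + 602 = 39722$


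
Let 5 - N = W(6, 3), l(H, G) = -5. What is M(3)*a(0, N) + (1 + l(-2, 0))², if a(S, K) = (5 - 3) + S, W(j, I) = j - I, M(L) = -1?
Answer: 14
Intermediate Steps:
N = 2 (N = 5 - (6 - 1*3) = 5 - (6 - 3) = 5 - 1*3 = 5 - 3 = 2)
a(S, K) = 2 + S
M(3)*a(0, N) + (1 + l(-2, 0))² = -(2 + 0) + (1 - 5)² = -1*2 + (-4)² = -2 + 16 = 14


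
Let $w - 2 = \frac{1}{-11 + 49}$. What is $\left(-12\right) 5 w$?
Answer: $- \frac{2310}{19} \approx -121.58$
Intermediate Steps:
$w = \frac{77}{38}$ ($w = 2 + \frac{1}{-11 + 49} = 2 + \frac{1}{38} = \frac{77}{38} \approx 2.0263$)
$\left(-12\right) 5 w = \left(-12\right) 5 \cdot \frac{77}{38} = \left(-60\right) \frac{77}{38} = - \frac{2310}{19}$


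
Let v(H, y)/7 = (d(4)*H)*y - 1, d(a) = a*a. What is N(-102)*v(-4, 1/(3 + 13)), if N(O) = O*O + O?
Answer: -360570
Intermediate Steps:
d(a) = a**2
v(H, y) = -7 + 112*H*y (v(H, y) = 7*((4**2*H)*y - 1) = 7*((16*H)*y - 1) = 7*(16*H*y - 1) = 7*(-1 + 16*H*y) = -7 + 112*H*y)
N(O) = O + O**2 (N(O) = O**2 + O = O + O**2)
N(-102)*v(-4, 1/(3 + 13)) = (-102*(1 - 102))*(-7 + 112*(-4)/(3 + 13)) = (-102*(-101))*(-7 + 112*(-4)/16) = 10302*(-7 + 112*(-4)*(1/16)) = 10302*(-7 - 28) = 10302*(-35) = -360570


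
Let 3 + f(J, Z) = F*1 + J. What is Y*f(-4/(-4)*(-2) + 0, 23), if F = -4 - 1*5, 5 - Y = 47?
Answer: 588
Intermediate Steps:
Y = -42 (Y = 5 - 1*47 = 5 - 47 = -42)
F = -9 (F = -4 - 5 = -9)
f(J, Z) = -12 + J (f(J, Z) = -3 + (-9*1 + J) = -3 + (-9 + J) = -12 + J)
Y*f(-4/(-4)*(-2) + 0, 23) = -42*(-12 + (-4/(-4)*(-2) + 0)) = -42*(-12 + (-4*(-¼)*(-2) + 0)) = -42*(-12 + (1*(-2) + 0)) = -42*(-12 + (-2 + 0)) = -42*(-12 - 2) = -42*(-14) = 588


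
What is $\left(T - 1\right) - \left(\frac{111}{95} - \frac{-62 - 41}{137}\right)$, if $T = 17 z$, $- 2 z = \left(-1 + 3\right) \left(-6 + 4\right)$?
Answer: $\frac{404503}{13015} \approx 31.08$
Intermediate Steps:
$z = 2$ ($z = - \frac{\left(-1 + 3\right) \left(-6 + 4\right)}{2} = - \frac{2 \left(-2\right)}{2} = \left(- \frac{1}{2}\right) \left(-4\right) = 2$)
$T = 34$ ($T = 17 \cdot 2 = 34$)
$\left(T - 1\right) - \left(\frac{111}{95} - \frac{-62 - 41}{137}\right) = \left(34 - 1\right) - \left(\frac{111}{95} - \frac{-62 - 41}{137}\right) = 33 - \frac{24992}{13015} = \frac{404503}{13015}$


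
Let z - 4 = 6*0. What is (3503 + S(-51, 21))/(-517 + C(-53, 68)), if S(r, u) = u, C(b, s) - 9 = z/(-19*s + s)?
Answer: -1078344/155449 ≈ -6.9370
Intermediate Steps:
z = 4 (z = 4 + 6*0 = 4 + 0 = 4)
C(b, s) = 9 - 2/(9*s) (C(b, s) = 9 + 4/(-19*s + s) = 9 + 4/((-18*s)) = 9 + 4*(-1/(18*s)) = 9 - 2/(9*s))
(3503 + S(-51, 21))/(-517 + C(-53, 68)) = (3503 + 21)/(-517 + (9 - 2/9/68)) = 3524/(-517 + (9 - 2/9*1/68)) = 3524/(-517 + (9 - 1/306)) = 3524/(-517 + 2753/306) = 3524/(-155449/306) = 3524*(-306/155449) = -1078344/155449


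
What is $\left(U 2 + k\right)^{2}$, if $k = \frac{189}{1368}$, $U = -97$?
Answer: $\frac{868304089}{23104} \approx 37582.0$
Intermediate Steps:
$k = \frac{21}{152}$ ($k = 189 \cdot \frac{1}{1368} = \frac{21}{152} \approx 0.13816$)
$\left(U 2 + k\right)^{2} = \left(\left(-97\right) 2 + \frac{21}{152}\right)^{2} = \left(-194 + \frac{21}{152}\right)^{2} = \left(- \frac{29467}{152}\right)^{2} = \frac{868304089}{23104}$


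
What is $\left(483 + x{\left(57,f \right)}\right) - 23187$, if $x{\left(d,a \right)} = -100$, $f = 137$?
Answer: $-22804$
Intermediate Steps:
$\left(483 + x{\left(57,f \right)}\right) - 23187 = \left(483 - 100\right) - 23187 = 383 - 23187 = -22804$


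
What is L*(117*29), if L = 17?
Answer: 57681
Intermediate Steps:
L*(117*29) = 17*(117*29) = 17*3393 = 57681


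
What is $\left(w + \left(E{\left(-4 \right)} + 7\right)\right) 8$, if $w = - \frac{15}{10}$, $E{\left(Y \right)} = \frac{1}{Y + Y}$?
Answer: $43$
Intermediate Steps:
$E{\left(Y \right)} = \frac{1}{2 Y}$
$w = - \frac{3}{2}$ ($w = \left(-15\right) \frac{1}{10} = - \frac{3}{2} \approx -1.5$)
$\left(w + \left(E{\left(-4 \right)} + 7\right)\right) 8 = \left(- \frac{3}{2} + \left(\frac{1}{2 \left(-4\right)} + 7\right)\right) 8 = \left(- \frac{3}{2} + \left(\frac{1}{2} \left(- \frac{1}{4}\right) + 7\right)\right) 8 = \left(- \frac{3}{2} + \left(- \frac{1}{8} + 7\right)\right) 8 = \left(- \frac{3}{2} + \frac{55}{8}\right) 8 = \frac{43}{8} \cdot 8 = 43$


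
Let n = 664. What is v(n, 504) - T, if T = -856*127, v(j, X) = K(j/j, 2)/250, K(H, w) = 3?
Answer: 27178003/250 ≈ 1.0871e+5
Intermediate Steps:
v(j, X) = 3/250
T = -108712
v(n, 504) - T = 3/250 - 1*(-108712) = 3/250 + 108712 = 27178003/250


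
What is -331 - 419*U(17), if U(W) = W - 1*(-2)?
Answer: -8292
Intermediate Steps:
U(W) = 2 + W (U(W) = W + 2 = 2 + W)
-331 - 419*U(17) = -331 - 419*(2 + 17) = -331 - 419*19 = -331 - 7961 = -8292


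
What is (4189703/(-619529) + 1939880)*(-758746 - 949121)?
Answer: -2052527756975769339/619529 ≈ -3.3130e+12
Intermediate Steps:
(4189703/(-619529) + 1939880)*(-758746 - 949121) = (4189703*(-1/619529) + 1939880)*(-1707867) = (-4189703/619529 + 1939880)*(-1707867) = (1201807726817/619529)*(-1707867) = -2052527756975769339/619529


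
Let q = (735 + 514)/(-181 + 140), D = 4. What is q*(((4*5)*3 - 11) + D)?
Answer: -66197/41 ≈ -1614.6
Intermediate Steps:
q = -1249/41 (q = 1249/(-41) = 1249*(-1/41) = -1249/41 ≈ -30.463)
q*(((4*5)*3 - 11) + D) = -1249*(((4*5)*3 - 11) + 4)/41 = -1249*((20*3 - 11) + 4)/41 = -1249*((60 - 11) + 4)/41 = -1249*(49 + 4)/41 = -1249/41*53 = -66197/41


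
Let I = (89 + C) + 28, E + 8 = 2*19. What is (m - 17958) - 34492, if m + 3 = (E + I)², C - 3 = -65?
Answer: -45228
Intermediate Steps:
C = -62 (C = 3 - 65 = -62)
E = 30 (E = -8 + 2*19 = -8 + 38 = 30)
I = 55 (I = (89 - 62) + 28 = 27 + 28 = 55)
m = 7222 (m = -3 + (30 + 55)² = -3 + 85² = -3 + 7225 = 7222)
(m - 17958) - 34492 = (7222 - 17958) - 34492 = -10736 - 34492 = -45228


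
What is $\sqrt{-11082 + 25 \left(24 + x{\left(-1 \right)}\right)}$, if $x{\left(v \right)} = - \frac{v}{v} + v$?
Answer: $2 i \sqrt{2633} \approx 102.63 i$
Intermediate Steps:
$x{\left(v \right)} = -1 + v$ ($x{\left(v \right)} = \left(-1\right) 1 + v = -1 + v$)
$\sqrt{-11082 + 25 \left(24 + x{\left(-1 \right)}\right)} = \sqrt{-11082 + 25 \left(24 - 2\right)} = \sqrt{-11082 + 25 \cdot 22} = \sqrt{-11082 + 550} = \sqrt{-10532} = 2 i \sqrt{2633}$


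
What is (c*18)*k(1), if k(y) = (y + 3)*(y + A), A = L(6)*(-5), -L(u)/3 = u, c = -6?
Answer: -39312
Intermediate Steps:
L(u) = -3*u
A = 90 (A = -3*6*(-5) = -18*(-5) = 90)
k(y) = (3 + y)*(90 + y) (k(y) = (y + 3)*(y + 90) = (3 + y)*(90 + y))
(c*18)*k(1) = (-6*18)*(270 + 1² + 93*1) = -108*(270 + 1 + 93) = -108*364 = -39312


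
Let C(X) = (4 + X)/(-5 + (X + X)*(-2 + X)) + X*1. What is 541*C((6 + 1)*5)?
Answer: 43666274/2305 ≈ 18944.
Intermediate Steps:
C(X) = X + (4 + X)/(-5 + 2*X*(-2 + X)) (C(X) = (4 + X)/(-5 + (2*X)*(-2 + X)) + X = (4 + X)/(-5 + 2*X*(-2 + X)) + X = X + (4 + X)/(-5 + 2*X*(-2 + X)))
541*C((6 + 1)*5) = 541*(2*(-2 - ((6 + 1)*5)³ + 2*((6 + 1)*5) + 2*((6 + 1)*5)²)/(5 - 2*25*(6 + 1)² + 4*((6 + 1)*5))) = 541*(2*(-2 - (7*5)³ + 2*(7*5) + 2*(7*5)²)/(5 - 2*(7*5)² + 4*(7*5))) = 541*(2*(-2 - 1*35³ + 2*35 + 2*35²)/(5 - 2*35² + 4*35)) = 541*(2*(-2 - 1*42875 + 70 + 2*1225)/(5 - 2*1225 + 140)) = 541*(2*(-2 - 42875 + 70 + 2450)/(5 - 2450 + 140)) = 541*(2*(-40357)/(-2305)) = 541*(2*(-1/2305)*(-40357)) = 541*(80714/2305) = 43666274/2305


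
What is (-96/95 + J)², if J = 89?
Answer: 69872881/9025 ≈ 7742.1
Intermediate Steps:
(-96/95 + J)² = (-96/95 + 89)² = (8359/95)² = 69872881/9025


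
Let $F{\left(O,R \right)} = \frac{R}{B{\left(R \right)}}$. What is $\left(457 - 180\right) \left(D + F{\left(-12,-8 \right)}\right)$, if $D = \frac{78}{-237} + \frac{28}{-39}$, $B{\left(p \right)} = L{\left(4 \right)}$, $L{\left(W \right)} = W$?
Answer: $- \frac{2600476}{3081} \approx -844.04$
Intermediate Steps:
$B{\left(p \right)} = 4$
$F{\left(O,R \right)} = \frac{R}{4}$
$D = - \frac{3226}{3081}$ ($D = 78 \left(- \frac{1}{237}\right) + 28 \left(- \frac{1}{39}\right) = - \frac{26}{79} - \frac{28}{39} = - \frac{3226}{3081} \approx -1.0471$)
$\left(457 - 180\right) \left(D + F{\left(-12,-8 \right)}\right) = \left(457 - 180\right) \left(- \frac{3226}{3081} + \frac{1}{4} \left(-8\right)\right) = 277 \left(- \frac{3226}{3081} - 2\right) = 277 \left(- \frac{9388}{3081}\right) = - \frac{2600476}{3081}$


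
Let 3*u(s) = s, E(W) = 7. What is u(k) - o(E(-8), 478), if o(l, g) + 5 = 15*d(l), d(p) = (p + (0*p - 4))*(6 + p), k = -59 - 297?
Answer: -2096/3 ≈ -698.67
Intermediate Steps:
k = -356
d(p) = (-4 + p)*(6 + p) (d(p) = (p + (0 - 4))*(6 + p) = (p - 4)*(6 + p) = (-4 + p)*(6 + p))
u(s) = s/3
o(l, g) = -365 + 15*l**2 + 30*l (o(l, g) = -5 + 15*(-24 + l**2 + 2*l) = -5 + (-360 + 15*l**2 + 30*l) = -365 + 15*l**2 + 30*l)
u(k) - o(E(-8), 478) = (1/3)*(-356) - (-365 + 15*7**2 + 30*7) = -356/3 - (-365 + 15*49 + 210) = -356/3 - (-365 + 735 + 210) = -356/3 - 1*580 = -356/3 - 580 = -2096/3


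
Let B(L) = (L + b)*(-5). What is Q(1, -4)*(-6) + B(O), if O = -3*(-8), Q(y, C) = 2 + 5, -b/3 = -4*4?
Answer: -402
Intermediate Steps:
b = 48 (b = -(-12)*4 = -3*(-16) = 48)
Q(y, C) = 7
O = 24
B(L) = -240 - 5*L (B(L) = (L + 48)*(-5) = (48 + L)*(-5) = -240 - 5*L)
Q(1, -4)*(-6) + B(O) = 7*(-6) + (-240 - 5*24) = -42 + (-240 - 120) = -42 - 360 = -402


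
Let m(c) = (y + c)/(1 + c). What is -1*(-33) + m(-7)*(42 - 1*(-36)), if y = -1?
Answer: 137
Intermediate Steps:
m(c) = (-1 + c)/(1 + c)
-1*(-33) + m(-7)*(42 - 1*(-36)) = -1*(-33) + ((-1 - 7)/(1 - 7))*(42 - 1*(-36)) = 33 + (-8/(-6))*(42 + 36) = 33 - ⅙*(-8)*78 = 33 + (4/3)*78 = 33 + 104 = 137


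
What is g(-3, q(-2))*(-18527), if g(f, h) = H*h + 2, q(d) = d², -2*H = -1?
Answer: -74108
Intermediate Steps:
H = ½ (H = -½*(-1) = ½ ≈ 0.50000)
g(f, h) = 2 + h/2 (g(f, h) = h/2 + 2 = 2 + h/2)
g(-3, q(-2))*(-18527) = (2 + (½)*(-2)²)*(-18527) = (2 + (½)*4)*(-18527) = (2 + 2)*(-18527) = 4*(-18527) = -74108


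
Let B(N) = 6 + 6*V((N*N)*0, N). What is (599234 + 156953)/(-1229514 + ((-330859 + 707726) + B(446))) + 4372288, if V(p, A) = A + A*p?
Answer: 3716291013733/849965 ≈ 4.3723e+6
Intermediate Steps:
B(N) = 6 + 6*N (B(N) = 6 + 6*(N*(1 + (N*N)*0)) = 6 + 6*(N*(1 + N²*0)) = 6 + 6*(N*(1 + 0)) = 6 + 6*(N*1) = 6 + 6*N)
(599234 + 156953)/(-1229514 + ((-330859 + 707726) + B(446))) + 4372288 = (599234 + 156953)/(-1229514 + ((-330859 + 707726) + (6 + 6*446))) + 4372288 = 756187/(-1229514 + (376867 + (6 + 2676))) + 4372288 = 756187/(-1229514 + (376867 + 2682)) + 4372288 = 756187/(-1229514 + 379549) + 4372288 = 756187/(-849965) + 4372288 = 756187*(-1/849965) + 4372288 = -756187/849965 + 4372288 = 3716291013733/849965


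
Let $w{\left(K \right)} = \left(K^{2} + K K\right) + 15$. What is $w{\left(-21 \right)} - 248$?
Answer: $649$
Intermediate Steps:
$w{\left(K \right)} = 15 + 2 K^{2}$ ($w{\left(K \right)} = \left(K^{2} + K^{2}\right) + 15 = 2 K^{2} + 15 = 15 + 2 K^{2}$)
$w{\left(-21 \right)} - 248 = \left(15 + 2 \left(-21\right)^{2}\right) - 248 = \left(15 + 2 \cdot 441\right) - 248 = \left(15 + 882\right) - 248 = 897 - 248 = 649$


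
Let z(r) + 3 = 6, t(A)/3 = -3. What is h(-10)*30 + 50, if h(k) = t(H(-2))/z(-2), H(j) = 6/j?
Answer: -40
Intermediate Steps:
t(A) = -9 (t(A) = 3*(-3) = -9)
z(r) = 3 (z(r) = -3 + 6 = 3)
h(k) = -3 (h(k) = -9/3 = -9*⅓ = -3)
h(-10)*30 + 50 = -3*30 + 50 = -90 + 50 = -40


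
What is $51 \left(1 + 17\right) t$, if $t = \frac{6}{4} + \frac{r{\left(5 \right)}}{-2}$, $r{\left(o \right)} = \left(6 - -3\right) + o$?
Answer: $-5049$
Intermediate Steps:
$r{\left(o \right)} = 9 + o$ ($r{\left(o \right)} = \left(6 + 3\right) + o = 9 + o$)
$t = - \frac{11}{2}$ ($t = \frac{6}{4} + \frac{9 + 5}{-2} = 6 \cdot \frac{1}{4} + 14 \left(- \frac{1}{2}\right) = \frac{3}{2} - 7 = - \frac{11}{2} \approx -5.5$)
$51 \left(1 + 17\right) t = 51 \left(1 + 17\right) \left(- \frac{11}{2}\right) = 51 \cdot 18 \left(- \frac{11}{2}\right) = 918 \left(- \frac{11}{2}\right) = -5049$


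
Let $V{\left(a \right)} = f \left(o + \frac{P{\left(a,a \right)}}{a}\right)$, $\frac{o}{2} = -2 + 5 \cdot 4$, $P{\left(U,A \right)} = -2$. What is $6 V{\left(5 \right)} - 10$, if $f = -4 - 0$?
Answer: $- \frac{4322}{5} \approx -864.4$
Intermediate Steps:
$o = 36$ ($o = 2 \left(-2 + 5 \cdot 4\right) = 2 \left(-2 + 20\right) = 2 \cdot 18 = 36$)
$f = -4$ ($f = -4 + 0 = -4$)
$V{\left(a \right)} = -144 + \frac{8}{a}$ ($V{\left(a \right)} = - 4 \left(36 - \frac{2}{a}\right) = -144 + \frac{8}{a}$)
$6 V{\left(5 \right)} - 10 = 6 \left(-144 + \frac{8}{5}\right) - 10 = 6 \left(- \frac{712}{5}\right) - 10 = - \frac{4272}{5} - 10 = - \frac{4322}{5}$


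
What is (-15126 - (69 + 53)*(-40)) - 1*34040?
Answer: -44286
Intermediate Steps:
(-15126 - (69 + 53)*(-40)) - 1*34040 = (-15126 - 122*(-40)) - 34040 = (-15126 - 1*(-4880)) - 34040 = (-15126 + 4880) - 34040 = -10246 - 34040 = -44286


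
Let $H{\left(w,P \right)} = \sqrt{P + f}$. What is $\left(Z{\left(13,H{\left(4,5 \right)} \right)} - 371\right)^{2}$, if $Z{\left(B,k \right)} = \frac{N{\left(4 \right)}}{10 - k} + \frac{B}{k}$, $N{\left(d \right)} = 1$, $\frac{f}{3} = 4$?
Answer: $\frac{16110283729}{117113} - \frac{67476336 \sqrt{17}}{117113} \approx 1.3519 \cdot 10^{5}$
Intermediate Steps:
$f = 12$ ($f = 3 \cdot 4 = 12$)
$H{\left(w,P \right)} = \sqrt{12 + P}$ ($H{\left(w,P \right)} = \sqrt{P + 12} = \sqrt{12 + P}$)
$Z{\left(B,k \right)} = \frac{1}{10 - k} + \frac{B}{k}$ ($Z{\left(B,k \right)} = 1 \frac{1}{10 - k} + \frac{B}{k} = \frac{1}{10 - k} + \frac{B}{k}$)
$\left(Z{\left(13,H{\left(4,5 \right)} \right)} - 371\right)^{2} = \left(\frac{- \sqrt{12 + 5} - 130 + 13 \sqrt{12 + 5}}{\sqrt{12 + 5} \left(-10 + \sqrt{12 + 5}\right)} - 371\right)^{2} = \left(\frac{- \sqrt{17} - 130 + 13 \sqrt{17}}{\sqrt{17} \left(-10 + \sqrt{17}\right)} - 371\right)^{2} = \left(\frac{\frac{\sqrt{17}}{17} \left(-130 + 12 \sqrt{17}\right)}{-10 + \sqrt{17}} - 371\right)^{2} = \left(\frac{\sqrt{17} \left(-130 + 12 \sqrt{17}\right)}{17 \left(-10 + \sqrt{17}\right)} - 371\right)^{2} = \left(-371 + \frac{\sqrt{17} \left(-130 + 12 \sqrt{17}\right)}{17 \left(-10 + \sqrt{17}\right)}\right)^{2}$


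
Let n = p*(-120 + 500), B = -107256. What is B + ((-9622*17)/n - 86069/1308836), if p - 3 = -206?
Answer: -2707186349754259/25240902260 ≈ -1.0725e+5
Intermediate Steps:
p = -203 (p = 3 - 206 = -203)
n = -77140 (n = -203*(-120 + 500) = -203*380 = -77140)
B + ((-9622*17)/n - 86069/1308836) = -107256 + (-9622*17/(-77140) - 86069/1308836) = -107256 + (-163574*(-1/77140) - 86069*1/1308836) = -107256 + (81787/38570 - 86069/1308836) = -107256 + 51863044301/25240902260 = -2707186349754259/25240902260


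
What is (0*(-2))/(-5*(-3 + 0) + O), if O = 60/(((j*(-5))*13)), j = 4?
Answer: 0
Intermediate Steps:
O = -3/13 (O = 60/(((4*(-5))*13)) = 60/((-20*13)) = 60/(-260) = 60*(-1/260) = -3/13 ≈ -0.23077)
(0*(-2))/(-5*(-3 + 0) + O) = (0*(-2))/(-5*(-3 + 0) - 3/13) = 0/(-5*(-3) - 3/13) = 0/(15 - 3/13) = 0/(192/13) = 0*(13/192) = 0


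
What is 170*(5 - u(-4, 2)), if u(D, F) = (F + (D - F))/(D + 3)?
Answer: 170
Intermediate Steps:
u(D, F) = D/(3 + D)
170*(5 - u(-4, 2)) = 170*(5 - (-4)/(3 - 4)) = 170*(5 - (-4)/(-1)) = 170*(5 - (-4)*(-1)) = 170*(5 - 1*4) = 170*(5 - 4) = 170*1 = 170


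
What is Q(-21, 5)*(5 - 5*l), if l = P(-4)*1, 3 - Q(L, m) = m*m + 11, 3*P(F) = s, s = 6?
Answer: 165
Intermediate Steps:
P(F) = 2 (P(F) = (⅓)*6 = 2)
Q(L, m) = -8 - m² (Q(L, m) = 3 - (m*m + 11) = 3 - (m² + 11) = 3 - (11 + m²) = 3 + (-11 - m²) = -8 - m²)
l = 2 (l = 2*1 = 2)
Q(-21, 5)*(5 - 5*l) = (-8 - 1*5²)*(5 - 5*2) = (-8 - 1*25)*(5 - 10) = (-8 - 25)*(-5) = -33*(-5) = 165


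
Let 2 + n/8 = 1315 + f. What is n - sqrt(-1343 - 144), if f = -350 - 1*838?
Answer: 1000 - I*sqrt(1487) ≈ 1000.0 - 38.562*I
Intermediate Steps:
f = -1188 (f = -350 - 838 = -1188)
n = 1000 (n = -16 + 8*(1315 - 1188) = -16 + 8*127 = -16 + 1016 = 1000)
n - sqrt(-1343 - 144) = 1000 - sqrt(-1343 - 144) = 1000 - sqrt(-1487) = 1000 - I*sqrt(1487)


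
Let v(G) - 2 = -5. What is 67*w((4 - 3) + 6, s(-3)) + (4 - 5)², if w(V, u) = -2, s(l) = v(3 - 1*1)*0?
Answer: -133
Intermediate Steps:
v(G) = -3 (v(G) = 2 - 5 = -3)
s(l) = 0 (s(l) = -3*0 = 0)
67*w((4 - 3) + 6, s(-3)) + (4 - 5)² = 67*(-2) + (4 - 5)² = -134 + (-1)² = -134 + 1 = -133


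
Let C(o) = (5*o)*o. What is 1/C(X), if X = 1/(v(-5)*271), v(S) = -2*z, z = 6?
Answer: 10575504/5 ≈ 2.1151e+6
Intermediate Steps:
v(S) = -12 (v(S) = -2*6 = -12)
X = -1/3252 (X = 1/(-12*271) = -1/12*1/271 = -1/3252 ≈ -0.00030750)
C(o) = 5*o²
1/C(X) = 1/(5*(-1/3252)²) = 1/(5*(1/10575504)) = 1/(5/10575504) = 10575504/5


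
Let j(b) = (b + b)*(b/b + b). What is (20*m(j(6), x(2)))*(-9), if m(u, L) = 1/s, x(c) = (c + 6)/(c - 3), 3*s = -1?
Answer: 540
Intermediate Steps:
s = -⅓ (s = (⅓)*(-1) = -⅓ ≈ -0.33333)
j(b) = 2*b*(1 + b) (j(b) = (2*b)*(1 + b) = 2*b*(1 + b))
x(c) = (6 + c)/(-3 + c)
m(u, L) = -3 (m(u, L) = 1/(-⅓) = -3)
(20*m(j(6), x(2)))*(-9) = (20*(-3))*(-9) = -60*(-9) = 540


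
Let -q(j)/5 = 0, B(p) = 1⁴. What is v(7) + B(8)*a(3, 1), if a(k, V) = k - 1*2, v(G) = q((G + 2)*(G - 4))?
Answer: 1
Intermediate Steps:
B(p) = 1
q(j) = 0 (q(j) = -5*0 = 0)
v(G) = 0
a(k, V) = -2 + k (a(k, V) = k - 2 = -2 + k)
v(7) + B(8)*a(3, 1) = 0 + 1*(-2 + 3) = 0 + 1*1 = 0 + 1 = 1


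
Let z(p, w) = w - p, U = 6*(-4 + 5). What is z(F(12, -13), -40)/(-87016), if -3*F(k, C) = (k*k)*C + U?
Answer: 331/43508 ≈ 0.0076078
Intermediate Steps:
U = 6 (U = 6*1 = 6)
F(k, C) = -2 - C*k²/3 (F(k, C) = -((k*k)*C + 6)/3 = -(k²*C + 6)/3 = -(C*k² + 6)/3 = -(6 + C*k²)/3 = -2 - C*k²/3)
z(F(12, -13), -40)/(-87016) = (-40 - (-2 - ⅓*(-13)*12²))/(-87016) = (-40 - (-2 - ⅓*(-13)*144))*(-1/87016) = (-40 - (-2 + 624))*(-1/87016) = (-40 - 1*622)*(-1/87016) = (-40 - 622)*(-1/87016) = -662*(-1/87016) = 331/43508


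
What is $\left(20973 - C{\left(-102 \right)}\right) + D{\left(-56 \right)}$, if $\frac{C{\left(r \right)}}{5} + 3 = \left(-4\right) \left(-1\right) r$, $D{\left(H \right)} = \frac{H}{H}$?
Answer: $23029$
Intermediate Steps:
$D{\left(H \right)} = 1$
$C{\left(r \right)} = -15 + 20 r$ ($C{\left(r \right)} = -15 + 5 \left(-4\right) \left(-1\right) r = -15 + 5 \cdot 4 r = -15 + 20 r$)
$\left(20973 - C{\left(-102 \right)}\right) + D{\left(-56 \right)} = \left(20973 - \left(-15 + 20 \left(-102\right)\right)\right) + 1 = \left(20973 - \left(-15 - 2040\right)\right) + 1 = \left(20973 - -2055\right) + 1 = \left(20973 + 2055\right) + 1 = 23028 + 1 = 23029$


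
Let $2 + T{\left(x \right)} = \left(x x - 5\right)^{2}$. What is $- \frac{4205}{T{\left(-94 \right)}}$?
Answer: $- \frac{4205}{77986559} \approx -5.392 \cdot 10^{-5}$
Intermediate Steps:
$T{\left(x \right)} = -2 + \left(-5 + x^{2}\right)^{2}$ ($T{\left(x \right)} = -2 + \left(x x - 5\right)^{2} = -2 + \left(x^{2} - 5\right)^{2} = -2 + \left(-5 + x^{2}\right)^{2}$)
$- \frac{4205}{T{\left(-94 \right)}} = - \frac{4205}{-2 + \left(-5 + \left(-94\right)^{2}\right)^{2}} = - \frac{4205}{-2 + \left(-5 + 8836\right)^{2}} = - \frac{4205}{-2 + 8831^{2}} = - \frac{4205}{-2 + 77986561} = - \frac{4205}{77986559}$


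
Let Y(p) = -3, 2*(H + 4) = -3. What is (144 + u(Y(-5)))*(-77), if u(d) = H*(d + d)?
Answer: -13629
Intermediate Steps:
H = -11/2 (H = -4 + (½)*(-3) = -4 - 3/2 = -11/2 ≈ -5.5000)
u(d) = -11*d (u(d) = -11*(d + d)/2 = -11*d)
(144 + u(Y(-5)))*(-77) = (144 - 11*(-3))*(-77) = (144 + 33)*(-77) = 177*(-77) = -13629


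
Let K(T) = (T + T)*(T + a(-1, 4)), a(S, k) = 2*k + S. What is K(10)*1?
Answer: 340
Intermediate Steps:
a(S, k) = S + 2*k
K(T) = 2*T*(7 + T) (K(T) = (T + T)*(T + (-1 + 2*4)) = (2*T)*(T + (-1 + 8)) = (2*T)*(T + 7) = (2*T)*(7 + T) = 2*T*(7 + T))
K(10)*1 = (2*10*(7 + 10))*1 = (2*10*17)*1 = 340*1 = 340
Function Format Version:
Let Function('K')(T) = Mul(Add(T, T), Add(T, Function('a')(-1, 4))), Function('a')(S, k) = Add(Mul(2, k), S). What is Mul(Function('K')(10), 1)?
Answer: 340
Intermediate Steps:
Function('a')(S, k) = Add(S, Mul(2, k))
Function('K')(T) = Mul(2, T, Add(7, T)) (Function('K')(T) = Mul(Add(T, T), Add(T, Add(-1, Mul(2, 4)))) = Mul(Mul(2, T), Add(T, Add(-1, 8))) = Mul(Mul(2, T), Add(T, 7)) = Mul(Mul(2, T), Add(7, T)) = Mul(2, T, Add(7, T)))
Mul(Function('K')(10), 1) = Mul(Mul(2, 10, Add(7, 10)), 1) = Mul(Mul(2, 10, 17), 1) = Mul(340, 1) = 340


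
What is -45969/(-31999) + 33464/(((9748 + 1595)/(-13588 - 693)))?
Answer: -1390161905659/32996787 ≈ -42130.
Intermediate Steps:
-45969/(-31999) + 33464/(((9748 + 1595)/(-13588 - 693))) = -45969*(-1/31999) + 33464/((11343/(-14281))) = 4179/2909 + 33464/((11343*(-1/14281))) = 4179/2909 + 33464/(-11343/14281) = 4179/2909 + 33464*(-14281/11343) = 4179/2909 - 477899384/11343 = -1390161905659/32996787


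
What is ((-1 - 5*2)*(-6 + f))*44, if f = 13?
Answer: -3388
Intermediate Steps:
((-1 - 5*2)*(-6 + f))*44 = ((-1 - 5*2)*(-6 + 13))*44 = ((-1 - 10)*7)*44 = -11*7*44 = -77*44 = -3388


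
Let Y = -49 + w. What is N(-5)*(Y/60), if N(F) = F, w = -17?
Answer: 11/2 ≈ 5.5000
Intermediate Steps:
Y = -66 (Y = -49 - 17 = -66)
N(-5)*(Y/60) = -(-330)/60 = -5*(-11/10) = 11/2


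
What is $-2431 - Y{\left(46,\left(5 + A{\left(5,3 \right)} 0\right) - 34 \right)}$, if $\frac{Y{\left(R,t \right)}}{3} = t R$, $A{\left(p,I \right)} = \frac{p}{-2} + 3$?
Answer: $1571$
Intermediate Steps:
$A{\left(p,I \right)} = 3 - \frac{p}{2}$ ($A{\left(p,I \right)} = - \frac{p}{2} + 3 = 3 - \frac{p}{2}$)
$Y{\left(R,t \right)} = 3 R t$ ($Y{\left(R,t \right)} = 3 t R = 3 R t$)
$-2431 - Y{\left(46,\left(5 + A{\left(5,3 \right)} 0\right) - 34 \right)} = -2431 - 3 \cdot 46 \left(\left(5 + \left(3 - \frac{5}{2}\right) 0\right) - 34\right) = -2431 - 3 \cdot 46 \left(\left(5 + \frac{1}{2} \cdot 0\right) - 34\right) = -2431 - 3 \cdot 46 \left(\left(5 + 0\right) - 34\right) = -2431 - 3 \cdot 46 \left(5 - 34\right) = -2431 - 3 \cdot 46 \left(-29\right) = -2431 - -4002 = -2431 + 4002 = 1571$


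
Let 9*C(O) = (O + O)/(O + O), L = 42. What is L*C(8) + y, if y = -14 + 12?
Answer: 8/3 ≈ 2.6667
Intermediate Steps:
y = -2
C(O) = ⅑ (C(O) = ((O + O)/(O + O))/9 = ((2*O)/((2*O)))/9 = ((2*O)*(1/(2*O)))/9 = (⅑)*1 = ⅑)
L*C(8) + y = 42*(⅑) - 2 = 14/3 - 2 = 8/3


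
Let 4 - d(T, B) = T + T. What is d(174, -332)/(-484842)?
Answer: 172/242421 ≈ 0.00070951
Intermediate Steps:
d(T, B) = 4 - 2*T (d(T, B) = 4 - (T + T) = 4 - 2*T)
d(174, -332)/(-484842) = (4 - 2*174)/(-484842) = (4 - 348)*(-1/484842) = -344*(-1/484842) = 172/242421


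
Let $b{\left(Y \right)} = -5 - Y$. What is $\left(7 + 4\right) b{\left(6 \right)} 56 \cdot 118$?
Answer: $-799568$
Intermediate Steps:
$\left(7 + 4\right) b{\left(6 \right)} 56 \cdot 118 = \left(7 + 4\right) \left(-5 - 6\right) 56 \cdot 118 = 11 \left(-5 - 6\right) 56 \cdot 118 = 11 \left(-11\right) 56 \cdot 118 = \left(-121\right) 56 \cdot 118 = \left(-6776\right) 118 = -799568$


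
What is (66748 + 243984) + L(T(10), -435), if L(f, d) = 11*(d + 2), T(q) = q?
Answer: 305969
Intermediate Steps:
L(f, d) = 22 + 11*d (L(f, d) = 11*(2 + d) = 22 + 11*d)
(66748 + 243984) + L(T(10), -435) = (66748 + 243984) + (22 + 11*(-435)) = 310732 + (22 - 4785) = 310732 - 4763 = 305969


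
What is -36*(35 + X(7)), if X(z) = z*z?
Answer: -3024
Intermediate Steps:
X(z) = z²
-36*(35 + X(7)) = -36*(35 + 7²) = -36*(35 + 49) = -36*84 = -3024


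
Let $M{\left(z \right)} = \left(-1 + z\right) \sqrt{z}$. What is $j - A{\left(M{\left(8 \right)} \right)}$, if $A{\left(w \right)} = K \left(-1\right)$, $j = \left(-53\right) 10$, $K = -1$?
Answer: $-531$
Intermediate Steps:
$M{\left(z \right)} = \sqrt{z} \left(-1 + z\right)$
$j = -530$
$A{\left(w \right)} = 1$ ($A{\left(w \right)} = \left(-1\right) \left(-1\right) = 1$)
$j - A{\left(M{\left(8 \right)} \right)} = -530 - 1 = -531$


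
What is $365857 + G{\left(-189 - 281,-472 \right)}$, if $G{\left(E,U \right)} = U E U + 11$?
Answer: $-104342612$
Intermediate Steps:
$G{\left(E,U \right)} = 11 + E U^{2}$ ($G{\left(E,U \right)} = E U U + 11 = E U^{2} + 11 = 11 + E U^{2}$)
$365857 + G{\left(-189 - 281,-472 \right)} = 365857 + \left(11 + \left(-189 - 281\right) \left(-472\right)^{2}\right) = 365857 + \left(11 - 104708480\right) = 365857 - 104708469 = -104342612$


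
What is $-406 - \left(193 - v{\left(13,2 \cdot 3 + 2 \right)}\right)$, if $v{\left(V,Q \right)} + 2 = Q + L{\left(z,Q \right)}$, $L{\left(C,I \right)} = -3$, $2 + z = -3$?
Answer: $-596$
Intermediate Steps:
$z = -5$ ($z = -2 - 3 = -5$)
$v{\left(V,Q \right)} = -5 + Q$ ($v{\left(V,Q \right)} = -2 + \left(Q - 3\right) = -2 + \left(-3 + Q\right) = -5 + Q$)
$-406 - \left(193 - v{\left(13,2 \cdot 3 + 2 \right)}\right) = -406 - \left(193 - \left(-5 + \left(2 \cdot 3 + 2\right)\right)\right) = -406 - \left(193 - \left(-5 + \left(6 + 2\right)\right)\right) = -406 - \left(193 - \left(-5 + 8\right)\right) = -406 - \left(193 - 3\right) = -406 - 190 = -596$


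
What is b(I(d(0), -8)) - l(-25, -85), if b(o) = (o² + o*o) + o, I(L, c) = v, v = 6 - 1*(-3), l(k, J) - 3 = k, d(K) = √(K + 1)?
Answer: 193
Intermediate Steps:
d(K) = √(1 + K)
l(k, J) = 3 + k
v = 9 (v = 6 + 3 = 9)
I(L, c) = 9
b(o) = o + 2*o² (b(o) = (o² + o²) + o = 2*o² + o = o + 2*o²)
b(I(d(0), -8)) - l(-25, -85) = 9*(1 + 2*9) - (3 - 25) = 9*(1 + 18) - (-22) = 9*19 - 1*(-22) = 171 + 22 = 193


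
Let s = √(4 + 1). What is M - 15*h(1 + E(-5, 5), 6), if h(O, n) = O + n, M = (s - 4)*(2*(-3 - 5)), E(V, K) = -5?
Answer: 34 - 16*√5 ≈ -1.7771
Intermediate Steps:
s = √5 ≈ 2.2361
M = 64 - 16*√5 (M = (√5 - 4)*(2*(-3 - 5)) = (-4 + √5)*(2*(-8)) = (-4 + √5)*(-16) = 64 - 16*√5 ≈ 28.223)
M - 15*h(1 + E(-5, 5), 6) = (64 - 16*√5) - 15*((1 - 5) + 6) = (64 - 16*√5) - 15*(-4 + 6) = (64 - 16*√5) - 15*2 = (64 - 16*√5) - 30 = 34 - 16*√5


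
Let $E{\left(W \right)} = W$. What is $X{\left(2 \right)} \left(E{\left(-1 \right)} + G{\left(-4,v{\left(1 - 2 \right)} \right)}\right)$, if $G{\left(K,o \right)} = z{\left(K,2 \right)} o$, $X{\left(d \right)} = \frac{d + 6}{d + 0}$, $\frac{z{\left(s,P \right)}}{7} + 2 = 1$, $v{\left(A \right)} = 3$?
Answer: $-88$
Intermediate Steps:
$z{\left(s,P \right)} = -7$ ($z{\left(s,P \right)} = -14 + 7 \cdot 1 = -14 + 7 = -7$)
$X{\left(d \right)} = \frac{6 + d}{d}$
$G{\left(K,o \right)} = - 7 o$
$X{\left(2 \right)} \left(E{\left(-1 \right)} + G{\left(-4,v{\left(1 - 2 \right)} \right)}\right) = \frac{6 + 2}{2} \left(-1 - 21\right) = \frac{1}{2} \cdot 8 \left(-1 - 21\right) = 4 \left(-22\right) = -88$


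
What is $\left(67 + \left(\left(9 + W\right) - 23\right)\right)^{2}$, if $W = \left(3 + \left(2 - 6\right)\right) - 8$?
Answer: $1936$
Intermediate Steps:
$W = -9$ ($W = \left(3 - 4\right) - 8 = -1 - 8 = -9$)
$\left(67 + \left(\left(9 + W\right) - 23\right)\right)^{2} = \left(67 + \left(\left(9 - 9\right) - 23\right)\right)^{2} = \left(67 + \left(0 - 23\right)\right)^{2} = \left(67 - 23\right)^{2} = 44^{2} = 1936$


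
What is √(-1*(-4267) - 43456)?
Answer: I*√39189 ≈ 197.96*I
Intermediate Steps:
√(-1*(-4267) - 43456) = √(4267 - 43456) = √(-39189) = I*√39189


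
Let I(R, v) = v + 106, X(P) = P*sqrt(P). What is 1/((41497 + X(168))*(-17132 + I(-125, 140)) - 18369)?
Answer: -700736711/489679923438480049 + 5673696*sqrt(42)/489679923438480049 ≈ -1.3559e-9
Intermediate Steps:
X(P) = P**(3/2)
I(R, v) = 106 + v
1/((41497 + X(168))*(-17132 + I(-125, 140)) - 18369) = 1/((41497 + 168**(3/2))*(-17132 + (106 + 140)) - 18369) = 1/((41497 + 336*sqrt(42))*(-17132 + 246) - 18369) = 1/((41497 + 336*sqrt(42))*(-16886) - 18369) = 1/((-700718342 - 5673696*sqrt(42)) - 18369) = 1/(-700736711 - 5673696*sqrt(42))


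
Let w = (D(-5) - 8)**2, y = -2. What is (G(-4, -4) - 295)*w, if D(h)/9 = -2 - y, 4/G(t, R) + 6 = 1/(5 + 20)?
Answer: -2819520/149 ≈ -18923.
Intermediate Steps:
G(t, R) = -100/149 (G(t, R) = 4/(-6 + 1/(5 + 20)) = 4/(-6 + 1/25) = 4/(-149/25) = 4*(-25/149) = -100/149)
D(h) = 0 (D(h) = 9*(-2 - 1*(-2)) = 9*(-2 + 2) = 9*0 = 0)
w = 64 (w = (0 - 8)**2 = (-8)**2 = 64)
(G(-4, -4) - 295)*w = (-100/149 - 295)*64 = -44055/149*64 = -2819520/149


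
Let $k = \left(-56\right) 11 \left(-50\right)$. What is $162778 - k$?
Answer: $131978$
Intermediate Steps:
$k = 30800$ ($k = \left(-616\right) \left(-50\right) = 30800$)
$162778 - k = 162778 - 30800 = 131978$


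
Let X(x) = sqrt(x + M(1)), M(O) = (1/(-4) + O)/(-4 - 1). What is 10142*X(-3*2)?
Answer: 5071*I*sqrt(615)/5 ≈ 25151.0*I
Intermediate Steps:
M(O) = 1/20 - O/5 (M(O) = (-1/4 + O)/(-5) = (-1/4 + O)*(-1/5) = 1/20 - O/5)
X(x) = sqrt(-3/20 + x) (X(x) = sqrt(x + (1/20 - 1/5*1)) = sqrt(x + (1/20 - 1/5)) = sqrt(x - 3/20) = sqrt(-3/20 + x))
10142*X(-3*2) = 10142*(sqrt(-15 + 100*(-3*2))/10) = 10142*(sqrt(-15 + 100*(-6))/10) = 10142*(sqrt(-15 - 600)/10) = 10142*(sqrt(-615)/10) = 10142*((I*sqrt(615))/10) = 10142*(I*sqrt(615)/10) = 5071*I*sqrt(615)/5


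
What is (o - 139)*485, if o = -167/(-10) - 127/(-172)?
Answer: -10140671/172 ≈ -58957.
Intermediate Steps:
o = 14997/860 (o = -167*(-⅒) - 127*(-1/172) = 167/10 + 127/172 = 14997/860 ≈ 17.438)
(o - 139)*485 = (14997/860 - 139)*485 = -104543/860*485 = -10140671/172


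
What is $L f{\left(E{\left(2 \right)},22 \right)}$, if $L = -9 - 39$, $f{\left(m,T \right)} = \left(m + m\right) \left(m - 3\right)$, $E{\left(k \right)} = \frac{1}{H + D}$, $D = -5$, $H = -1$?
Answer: $- \frac{152}{3} \approx -50.667$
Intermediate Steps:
$E{\left(k \right)} = - \frac{1}{6}$ ($E{\left(k \right)} = \frac{1}{-1 - 5} = \frac{1}{-6} = - \frac{1}{6}$)
$f{\left(m,T \right)} = 2 m \left(-3 + m\right)$
$L = -48$ ($L = -9 - 39 = -48$)
$L f{\left(E{\left(2 \right)},22 \right)} = - 48 \cdot 2 \left(- \frac{1}{6}\right) \left(-3 - \frac{1}{6}\right) = - 48 \cdot 2 \left(- \frac{1}{6}\right) \left(- \frac{19}{6}\right) = \left(-48\right) \frac{19}{18} = - \frac{152}{3}$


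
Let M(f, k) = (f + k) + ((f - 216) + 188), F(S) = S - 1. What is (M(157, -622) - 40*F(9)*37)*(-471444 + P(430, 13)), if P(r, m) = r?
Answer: 5735066464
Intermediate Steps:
F(S) = -1 + S
M(f, k) = -28 + k + 2*f (M(f, k) = (f + k) + ((-216 + f) + 188) = (f + k) + (-28 + f) = -28 + k + 2*f)
(M(157, -622) - 40*F(9)*37)*(-471444 + P(430, 13)) = ((-28 - 622 + 2*157) - 40*(-1 + 9)*37)*(-471444 + 430) = ((-28 - 622 + 314) - 40*8*37)*(-471014) = (-336 - 320*37)*(-471014) = (-336 - 11840)*(-471014) = -12176*(-471014) = 5735066464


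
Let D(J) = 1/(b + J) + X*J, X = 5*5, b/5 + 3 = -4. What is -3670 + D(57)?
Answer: -49389/22 ≈ -2245.0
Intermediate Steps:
b = -35 (b = -15 + 5*(-4) = -15 - 20 = -35)
X = 25
D(J) = 1/(-35 + J) + 25*J
-3670 + D(57) = -3670 + (1 - 875*57 + 25*57**2)/(-35 + 57) = -3670 + (1 - 49875 + 25*3249)/22 = -3670 + (1 - 49875 + 81225)/22 = -3670 + (1/22)*31351 = -3670 + 31351/22 = -49389/22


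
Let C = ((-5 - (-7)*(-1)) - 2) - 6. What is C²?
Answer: 400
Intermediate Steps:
C = -20 (C = ((-5 - 1*7) - 2) - 6 = ((-5 - 7) - 2) - 6 = (-12 - 2) - 6 = -14 - 6 = -20)
C² = (-20)² = 400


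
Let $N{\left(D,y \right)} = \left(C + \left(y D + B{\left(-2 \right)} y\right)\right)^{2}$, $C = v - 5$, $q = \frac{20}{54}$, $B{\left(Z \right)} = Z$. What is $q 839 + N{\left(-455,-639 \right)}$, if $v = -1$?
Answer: $\frac{2302396072193}{27} \approx 8.5274 \cdot 10^{10}$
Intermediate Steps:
$q = \frac{10}{27}$ ($q = 20 \cdot \frac{1}{54} = \frac{10}{27} \approx 0.37037$)
$C = -6$ ($C = -1 - 5 = -6$)
$N{\left(D,y \right)} = \left(-6 - 2 y + D y\right)^{2}$ ($N{\left(D,y \right)} = \left(-6 + \left(y D - 2 y\right)\right)^{2} = \left(-6 + \left(D y - 2 y\right)\right)^{2} = \left(-6 + \left(- 2 y + D y\right)\right)^{2} = \left(-6 - 2 y + D y\right)^{2}$)
$q 839 + N{\left(-455,-639 \right)} = \frac{10}{27} \cdot 839 + \left(-6 - -1278 - -290745\right)^{2} = \frac{8390}{27} + \left(-6 + 1278 + 290745\right)^{2} = \frac{8390}{27} + 292017^{2} = \frac{8390}{27} + 85273928289 = \frac{2302396072193}{27}$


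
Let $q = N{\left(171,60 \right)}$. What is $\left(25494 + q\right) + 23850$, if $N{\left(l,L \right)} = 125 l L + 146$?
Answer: $1331990$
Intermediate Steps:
$N{\left(l,L \right)} = 146 + 125 L l$ ($N{\left(l,L \right)} = 125 L l + 146 = 146 + 125 L l$)
$q = 1282646$ ($q = 146 + 125 \cdot 60 \cdot 171 = 146 + 1282500 = 1282646$)
$\left(25494 + q\right) + 23850 = \left(25494 + 1282646\right) + 23850 = 1308140 + 23850 = 1331990$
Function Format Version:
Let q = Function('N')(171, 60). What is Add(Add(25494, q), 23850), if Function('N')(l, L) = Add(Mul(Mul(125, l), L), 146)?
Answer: 1331990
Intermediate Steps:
Function('N')(l, L) = Add(146, Mul(125, L, l)) (Function('N')(l, L) = Add(Mul(125, L, l), 146) = Add(146, Mul(125, L, l)))
q = 1282646 (q = Add(146, Mul(125, 60, 171)) = Add(146, 1282500) = 1282646)
Add(Add(25494, q), 23850) = Add(Add(25494, 1282646), 23850) = Add(1308140, 23850) = 1331990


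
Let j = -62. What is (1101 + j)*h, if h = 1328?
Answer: 1379792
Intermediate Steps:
(1101 + j)*h = (1101 - 62)*1328 = 1039*1328 = 1379792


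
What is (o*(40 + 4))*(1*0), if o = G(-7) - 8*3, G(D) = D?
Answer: 0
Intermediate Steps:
o = -31 (o = -7 - 8*3 = -7 - 1*24 = -7 - 24 = -31)
(o*(40 + 4))*(1*0) = (-31*(40 + 4))*(1*0) = -31*44*0 = -1364*0 = 0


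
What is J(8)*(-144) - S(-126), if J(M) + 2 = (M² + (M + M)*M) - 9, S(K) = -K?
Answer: -26190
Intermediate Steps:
J(M) = -11 + 3*M² (J(M) = -2 + ((M² + (M + M)*M) - 9) = -2 + ((M² + (2*M)*M) - 9) = -2 + ((M² + 2*M²) - 9) = -2 + (3*M² - 9) = -2 + (-9 + 3*M²) = -11 + 3*M²)
J(8)*(-144) - S(-126) = (-11 + 3*8²)*(-144) - (-1)*(-126) = (-11 + 3*64)*(-144) - 1*126 = (-11 + 192)*(-144) - 126 = 181*(-144) - 126 = -26064 - 126 = -26190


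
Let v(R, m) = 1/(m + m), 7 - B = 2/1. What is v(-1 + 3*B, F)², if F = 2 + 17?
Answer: 1/1444 ≈ 0.00069252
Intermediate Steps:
B = 5 (B = 7 - 2/1 = 7 - 2 = 5)
F = 19
v(R, m) = 1/(2*m)
v(-1 + 3*B, F)² = ((½)/19)² = ((½)*(1/19))² = (1/38)² = 1/1444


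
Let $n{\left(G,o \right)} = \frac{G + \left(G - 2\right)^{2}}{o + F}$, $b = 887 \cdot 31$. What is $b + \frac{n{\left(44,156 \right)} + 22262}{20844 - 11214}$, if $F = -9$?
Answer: $\frac{19464151246}{707805} \approx 27499.0$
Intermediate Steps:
$b = 27497$
$n{\left(G,o \right)} = \frac{G + \left(-2 + G\right)^{2}}{-9 + o}$ ($n{\left(G,o \right)} = \frac{G + \left(G - 2\right)^{2}}{o - 9} = \frac{G + \left(-2 + G\right)^{2}}{-9 + o}$)
$b + \frac{n{\left(44,156 \right)} + 22262}{20844 - 11214} = 27497 + \frac{\frac{44 + \left(-2 + 44\right)^{2}}{-9 + 156} + 22262}{20844 - 11214} = 27497 + \frac{\frac{44 + 42^{2}}{147} + 22262}{9630} = 27497 + \left(\frac{44 + 1764}{147} + 22262\right) \frac{1}{9630} = 27497 + \left(\frac{1}{147} \cdot 1808 + 22262\right) \frac{1}{9630} = 27497 + \left(\frac{1808}{147} + 22262\right) \frac{1}{9630} = 27497 + \frac{3274322}{147} \cdot \frac{1}{9630} = 27497 + \frac{1637161}{707805} = \frac{19464151246}{707805}$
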